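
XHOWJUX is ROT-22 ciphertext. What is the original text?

BLSANYB

X(23): 23−22=1 → B
H(7): 7−22=-15≡11 → L
O(14): 14−22=-8≡18 → S
W(22): 22−22=0 → A
J(9): 9−22=-13≡13 → N
U(20): 20−22=-2≡24 → Y
X(23): 23−22=1 → B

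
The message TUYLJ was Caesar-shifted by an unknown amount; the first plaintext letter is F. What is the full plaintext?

From the crib: T(19)−F(5)=14, so the shift is 14.
Subtract 14 from each ciphertext letter:
T(19): 19−14=5 → F
U(20): 20−14=6 → G
Y(24): 24−14=10 → K
L(11): 11−14=-3≡23 → X
J(9): 9−14=-5≡21 → V

FGKXV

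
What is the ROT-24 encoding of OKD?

MIB

O(14): 14+24=38≡12 → M
K(10): 10+24=34≡8 → I
D(3): 3+24=27≡1 → B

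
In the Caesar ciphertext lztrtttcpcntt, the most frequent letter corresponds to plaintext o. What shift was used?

5

The most frequent ciphertext letter is t (appears 6 times).
t is position 19; o is position 14.
Shift = 5.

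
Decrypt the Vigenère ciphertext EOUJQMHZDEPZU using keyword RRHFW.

Repeat the key across the ciphertext: RRHFWRRHFWRRH
E(4)−R(17): -13≡13 → N
O(14)−R(17): -3≡23 → X
U(20)−H(7): 13 → N
J(9)−F(5): 4 → E
Q(16)−W(22): -6≡20 → U
M(12)−R(17): -5≡21 → V
H(7)−R(17): -10≡16 → Q
Z(25)−H(7): 18 → S
D(3)−F(5): -2≡24 → Y
E(4)−W(22): -18≡8 → I
P(15)−R(17): -2≡24 → Y
Z(25)−R(17): 8 → I
U(20)−H(7): 13 → N

NXNEUVQSYIYIN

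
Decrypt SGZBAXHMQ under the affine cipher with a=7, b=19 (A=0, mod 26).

The inverse of 7 mod 26 is 15, since 7·15=105≡1. Apply D(y)=15·(y−19) mod 26:
S(18): 15·(18−19)=-15≡11 → L
G(6): 15·(6−19)=-195≡13 → N
Z(25): 15·(25−19)=90≡12 → M
B(1): 15·(1−19)=-270≡16 → Q
A(0): 15·(0−19)=-285≡1 → B
X(23): 15·(23−19)=60≡8 → I
H(7): 15·(7−19)=-180≡2 → C
M(12): 15·(12−19)=-105≡25 → Z
Q(16): 15·(16−19)=-45≡7 → H

LNMQBICZH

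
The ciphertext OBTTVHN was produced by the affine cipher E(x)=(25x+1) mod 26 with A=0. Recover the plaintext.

NAIIGUO

The inverse of 25 mod 26 is 25, since 25·25=625≡1. Apply D(y)=25·(y−1) mod 26:
O(14): 25·(14−1)=325≡13 → N
B(1): 25·(1−1)=0 → A
T(19): 25·(19−1)=450≡8 → I
T(19): 25·(19−1)=450≡8 → I
V(21): 25·(21−1)=500≡6 → G
H(7): 25·(7−1)=150≡20 → U
N(13): 25·(13−1)=300≡14 → O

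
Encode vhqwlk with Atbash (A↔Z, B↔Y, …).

esjdop

v(21) → e(4)
h(7) → s(18)
q(16) → j(9)
w(22) → d(3)
l(11) → o(14)
k(10) → p(15)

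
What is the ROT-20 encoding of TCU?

NWO

T(19): 19+20=39≡13 → N
C(2): 2+20=22 → W
U(20): 20+20=40≡14 → O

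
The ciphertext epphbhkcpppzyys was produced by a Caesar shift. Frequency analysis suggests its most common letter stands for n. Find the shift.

2

The most frequent ciphertext letter is p (appears 5 times).
p is position 15; n is position 13.
Shift = 2.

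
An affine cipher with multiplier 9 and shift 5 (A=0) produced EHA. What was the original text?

The inverse of 9 mod 26 is 3, since 9·3=27≡1. Apply D(y)=3·(y−5) mod 26:
E(4): 3·(4−5)=-3≡23 → X
H(7): 3·(7−5)=6 → G
A(0): 3·(0−5)=-15≡11 → L

XGL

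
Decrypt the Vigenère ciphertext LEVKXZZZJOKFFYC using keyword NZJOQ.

YFMWHMAQVYXGWKM

Repeat the key across the ciphertext: NZJOQNZJOQNZJOQ
L(11)−N(13): -2≡24 → Y
E(4)−Z(25): -21≡5 → F
V(21)−J(9): 12 → M
K(10)−O(14): -4≡22 → W
X(23)−Q(16): 7 → H
Z(25)−N(13): 12 → M
Z(25)−Z(25): 0 → A
Z(25)−J(9): 16 → Q
J(9)−O(14): -5≡21 → V
O(14)−Q(16): -2≡24 → Y
K(10)−N(13): -3≡23 → X
F(5)−Z(25): -20≡6 → G
F(5)−J(9): -4≡22 → W
Y(24)−O(14): 10 → K
C(2)−Q(16): -14≡12 → M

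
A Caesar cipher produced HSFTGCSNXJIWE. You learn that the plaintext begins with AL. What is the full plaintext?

From the crib: H(7)−A(0)=7, so the shift is 7.
Subtract 7 from each ciphertext letter:
H(7): 7−7=0 → A
S(18): 18−7=11 → L
F(5): 5−7=-2≡24 → Y
T(19): 19−7=12 → M
G(6): 6−7=-1≡25 → Z
C(2): 2−7=-5≡21 → V
S(18): 18−7=11 → L
N(13): 13−7=6 → G
X(23): 23−7=16 → Q
J(9): 9−7=2 → C
I(8): 8−7=1 → B
W(22): 22−7=15 → P
E(4): 4−7=-3≡23 → X

ALYMZVLGQCBPX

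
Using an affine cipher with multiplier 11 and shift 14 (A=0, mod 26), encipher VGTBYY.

V(21): 11·21+14=245≡11 → L
G(6): 11·6+14=80≡2 → C
T(19): 11·19+14=223≡15 → P
B(1): 11·1+14=25 → Z
Y(24): 11·24+14=278≡18 → S
Y(24): 11·24+14=278≡18 → S

LCPZSS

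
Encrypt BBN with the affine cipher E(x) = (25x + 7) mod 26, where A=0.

B(1): 25·1+7=32≡6 → G
B(1): 25·1+7=32≡6 → G
N(13): 25·13+7=332≡20 → U

GGU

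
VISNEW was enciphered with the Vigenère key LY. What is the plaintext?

KKHPTY

Repeat the key across the ciphertext: LYLYLY
V(21)−L(11): 10 → K
I(8)−Y(24): -16≡10 → K
S(18)−L(11): 7 → H
N(13)−Y(24): -11≡15 → P
E(4)−L(11): -7≡19 → T
W(22)−Y(24): -2≡24 → Y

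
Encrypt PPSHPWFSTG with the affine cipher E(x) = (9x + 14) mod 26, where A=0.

P(15): 9·15+14=149≡19 → T
P(15): 9·15+14=149≡19 → T
S(18): 9·18+14=176≡20 → U
H(7): 9·7+14=77≡25 → Z
P(15): 9·15+14=149≡19 → T
W(22): 9·22+14=212≡4 → E
F(5): 9·5+14=59≡7 → H
S(18): 9·18+14=176≡20 → U
T(19): 9·19+14=185≡3 → D
G(6): 9·6+14=68≡16 → Q

TTUZTEHUDQ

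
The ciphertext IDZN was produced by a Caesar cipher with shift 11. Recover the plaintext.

XSOC

I(8): 8−11=-3≡23 → X
D(3): 3−11=-8≡18 → S
Z(25): 25−11=14 → O
N(13): 13−11=2 → C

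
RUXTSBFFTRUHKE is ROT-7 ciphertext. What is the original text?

KNQMLUYYMKNADX

R(17): 17−7=10 → K
U(20): 20−7=13 → N
X(23): 23−7=16 → Q
T(19): 19−7=12 → M
S(18): 18−7=11 → L
B(1): 1−7=-6≡20 → U
F(5): 5−7=-2≡24 → Y
F(5): 5−7=-2≡24 → Y
T(19): 19−7=12 → M
R(17): 17−7=10 → K
U(20): 20−7=13 → N
H(7): 7−7=0 → A
K(10): 10−7=3 → D
E(4): 4−7=-3≡23 → X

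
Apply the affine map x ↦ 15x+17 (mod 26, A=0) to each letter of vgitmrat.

v(21): 15·21+17=332≡20 → u
g(6): 15·6+17=107≡3 → d
i(8): 15·8+17=137≡7 → h
t(19): 15·19+17=302≡16 → q
m(12): 15·12+17=197≡15 → p
r(17): 15·17+17=272≡12 → m
a(0): 15·0+17=17 → r
t(19): 15·19+17=302≡16 → q

udhqpmrq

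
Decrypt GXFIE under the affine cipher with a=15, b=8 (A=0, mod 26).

The inverse of 15 mod 26 is 7, since 15·7=105≡1. Apply D(y)=7·(y−8) mod 26:
G(6): 7·(6−8)=-14≡12 → M
X(23): 7·(23−8)=105≡1 → B
F(5): 7·(5−8)=-21≡5 → F
I(8): 7·(8−8)=0 → A
E(4): 7·(4−8)=-28≡24 → Y

MBFAY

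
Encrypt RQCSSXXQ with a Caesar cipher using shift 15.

GFRHHMMF

R(17): 17+15=32≡6 → G
Q(16): 16+15=31≡5 → F
C(2): 2+15=17 → R
S(18): 18+15=33≡7 → H
S(18): 18+15=33≡7 → H
X(23): 23+15=38≡12 → M
X(23): 23+15=38≡12 → M
Q(16): 16+15=31≡5 → F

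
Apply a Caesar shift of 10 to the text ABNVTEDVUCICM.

KLXFDONFEMSMW

A(0): 0+10=10 → K
B(1): 1+10=11 → L
N(13): 13+10=23 → X
V(21): 21+10=31≡5 → F
T(19): 19+10=29≡3 → D
E(4): 4+10=14 → O
D(3): 3+10=13 → N
V(21): 21+10=31≡5 → F
U(20): 20+10=30≡4 → E
C(2): 2+10=12 → M
I(8): 8+10=18 → S
C(2): 2+10=12 → M
M(12): 12+10=22 → W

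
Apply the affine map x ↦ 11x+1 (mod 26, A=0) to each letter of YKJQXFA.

FHWVUEB

Y(24): 11·24+1=265≡5 → F
K(10): 11·10+1=111≡7 → H
J(9): 11·9+1=100≡22 → W
Q(16): 11·16+1=177≡21 → V
X(23): 11·23+1=254≡20 → U
F(5): 11·5+1=56≡4 → E
A(0): 11·0+1=1 → B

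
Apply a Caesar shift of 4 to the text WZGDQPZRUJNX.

W(22): 22+4=26≡0 → A
Z(25): 25+4=29≡3 → D
G(6): 6+4=10 → K
D(3): 3+4=7 → H
Q(16): 16+4=20 → U
P(15): 15+4=19 → T
Z(25): 25+4=29≡3 → D
R(17): 17+4=21 → V
U(20): 20+4=24 → Y
J(9): 9+4=13 → N
N(13): 13+4=17 → R
X(23): 23+4=27≡1 → B

ADKHUTDVYNRB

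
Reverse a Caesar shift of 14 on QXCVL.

Q(16): 16−14=2 → C
X(23): 23−14=9 → J
C(2): 2−14=-12≡14 → O
V(21): 21−14=7 → H
L(11): 11−14=-3≡23 → X

CJOHX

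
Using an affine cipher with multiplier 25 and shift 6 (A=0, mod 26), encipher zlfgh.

z(25): 25·25+6=631≡7 → h
l(11): 25·11+6=281≡21 → v
f(5): 25·5+6=131≡1 → b
g(6): 25·6+6=156≡0 → a
h(7): 25·7+6=181≡25 → z

hvbaz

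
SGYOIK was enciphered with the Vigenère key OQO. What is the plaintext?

Repeat the key across the ciphertext: OQOOQO
S(18)−O(14): 4 → E
G(6)−Q(16): -10≡16 → Q
Y(24)−O(14): 10 → K
O(14)−O(14): 0 → A
I(8)−Q(16): -8≡18 → S
K(10)−O(14): -4≡22 → W

EQKASW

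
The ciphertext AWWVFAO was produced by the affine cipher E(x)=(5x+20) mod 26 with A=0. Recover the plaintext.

WQQVXWE

The inverse of 5 mod 26 is 21, since 5·21=105≡1. Apply D(y)=21·(y−20) mod 26:
A(0): 21·(0−20)=-420≡22 → W
W(22): 21·(22−20)=42≡16 → Q
W(22): 21·(22−20)=42≡16 → Q
V(21): 21·(21−20)=21 → V
F(5): 21·(5−20)=-315≡23 → X
A(0): 21·(0−20)=-420≡22 → W
O(14): 21·(14−20)=-126≡4 → E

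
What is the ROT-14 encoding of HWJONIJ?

H(7): 7+14=21 → V
W(22): 22+14=36≡10 → K
J(9): 9+14=23 → X
O(14): 14+14=28≡2 → C
N(13): 13+14=27≡1 → B
I(8): 8+14=22 → W
J(9): 9+14=23 → X

VKXCBWX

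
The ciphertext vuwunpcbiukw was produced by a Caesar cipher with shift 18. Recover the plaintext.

dcecvxkjqcse

v(21): 21−18=3 → d
u(20): 20−18=2 → c
w(22): 22−18=4 → e
u(20): 20−18=2 → c
n(13): 13−18=-5≡21 → v
p(15): 15−18=-3≡23 → x
c(2): 2−18=-16≡10 → k
b(1): 1−18=-17≡9 → j
i(8): 8−18=-10≡16 → q
u(20): 20−18=2 → c
k(10): 10−18=-8≡18 → s
w(22): 22−18=4 → e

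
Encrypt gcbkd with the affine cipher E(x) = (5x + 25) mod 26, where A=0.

g(6): 5·6+25=55≡3 → d
c(2): 5·2+25=35≡9 → j
b(1): 5·1+25=30≡4 → e
k(10): 5·10+25=75≡23 → x
d(3): 5·3+25=40≡14 → o

djexo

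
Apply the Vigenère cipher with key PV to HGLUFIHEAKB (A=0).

Repeat the key across the message: PVPVPVPVPVP
H(7)+P(15): 22 → W
G(6)+V(21): 27≡1 → B
L(11)+P(15): 26≡0 → A
U(20)+V(21): 41≡15 → P
F(5)+P(15): 20 → U
I(8)+V(21): 29≡3 → D
H(7)+P(15): 22 → W
E(4)+V(21): 25 → Z
A(0)+P(15): 15 → P
K(10)+V(21): 31≡5 → F
B(1)+P(15): 16 → Q

WBAPUDWZPFQ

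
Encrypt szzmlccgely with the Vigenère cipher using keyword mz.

Repeat the key across the message: mzmzmzmzmzm
s(18)+m(12): 30≡4 → e
z(25)+z(25): 50≡24 → y
z(25)+m(12): 37≡11 → l
m(12)+z(25): 37≡11 → l
l(11)+m(12): 23 → x
c(2)+z(25): 27≡1 → b
c(2)+m(12): 14 → o
g(6)+z(25): 31≡5 → f
e(4)+m(12): 16 → q
l(11)+z(25): 36≡10 → k
y(24)+m(12): 36≡10 → k

eyllxbofqkk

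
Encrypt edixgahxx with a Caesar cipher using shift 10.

onshqkrhh

e(4): 4+10=14 → o
d(3): 3+10=13 → n
i(8): 8+10=18 → s
x(23): 23+10=33≡7 → h
g(6): 6+10=16 → q
a(0): 0+10=10 → k
h(7): 7+10=17 → r
x(23): 23+10=33≡7 → h
x(23): 23+10=33≡7 → h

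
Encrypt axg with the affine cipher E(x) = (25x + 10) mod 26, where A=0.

a(0): 25·0+10=10 → k
x(23): 25·23+10=585≡13 → n
g(6): 25·6+10=160≡4 → e

kne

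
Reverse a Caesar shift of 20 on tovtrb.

t(19): 19−20=-1≡25 → z
o(14): 14−20=-6≡20 → u
v(21): 21−20=1 → b
t(19): 19−20=-1≡25 → z
r(17): 17−20=-3≡23 → x
b(1): 1−20=-19≡7 → h

zubzxh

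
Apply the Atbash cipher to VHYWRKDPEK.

ESBDIPWKVP

V(21) → E(4)
H(7) → S(18)
Y(24) → B(1)
W(22) → D(3)
R(17) → I(8)
K(10) → P(15)
D(3) → W(22)
P(15) → K(10)
E(4) → V(21)
K(10) → P(15)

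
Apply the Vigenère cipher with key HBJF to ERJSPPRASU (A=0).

LSSXWQAFZV

Repeat the key across the message: HBJFHBJFHB
E(4)+H(7): 11 → L
R(17)+B(1): 18 → S
J(9)+J(9): 18 → S
S(18)+F(5): 23 → X
P(15)+H(7): 22 → W
P(15)+B(1): 16 → Q
R(17)+J(9): 26≡0 → A
A(0)+F(5): 5 → F
S(18)+H(7): 25 → Z
U(20)+B(1): 21 → V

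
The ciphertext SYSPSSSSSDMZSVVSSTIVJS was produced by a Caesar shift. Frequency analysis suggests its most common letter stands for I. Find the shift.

10

The most frequent ciphertext letter is S (appears 11 times).
S is position 18; I is position 8.
Shift = 10.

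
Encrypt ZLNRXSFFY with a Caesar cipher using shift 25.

Z(25): 25+25=50≡24 → Y
L(11): 11+25=36≡10 → K
N(13): 13+25=38≡12 → M
R(17): 17+25=42≡16 → Q
X(23): 23+25=48≡22 → W
S(18): 18+25=43≡17 → R
F(5): 5+25=30≡4 → E
F(5): 5+25=30≡4 → E
Y(24): 24+25=49≡23 → X

YKMQWREEX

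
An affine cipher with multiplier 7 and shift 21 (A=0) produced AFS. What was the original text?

XUH

The inverse of 7 mod 26 is 15, since 7·15=105≡1. Apply D(y)=15·(y−21) mod 26:
A(0): 15·(0−21)=-315≡23 → X
F(5): 15·(5−21)=-240≡20 → U
S(18): 15·(18−21)=-45≡7 → H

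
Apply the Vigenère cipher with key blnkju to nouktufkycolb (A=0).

ozhucogvlmxfc

Repeat the key across the message: blnkjublnkjub
n(13)+b(1): 14 → o
o(14)+l(11): 25 → z
u(20)+n(13): 33≡7 → h
k(10)+k(10): 20 → u
t(19)+j(9): 28≡2 → c
u(20)+u(20): 40≡14 → o
f(5)+b(1): 6 → g
k(10)+l(11): 21 → v
y(24)+n(13): 37≡11 → l
c(2)+k(10): 12 → m
o(14)+j(9): 23 → x
l(11)+u(20): 31≡5 → f
b(1)+b(1): 2 → c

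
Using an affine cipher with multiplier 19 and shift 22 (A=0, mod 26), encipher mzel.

qdux

m(12): 19·12+22=250≡16 → q
z(25): 19·25+22=497≡3 → d
e(4): 19·4+22=98≡20 → u
l(11): 19·11+22=231≡23 → x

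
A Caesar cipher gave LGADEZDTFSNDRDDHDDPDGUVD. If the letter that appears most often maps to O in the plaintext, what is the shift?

The most frequent ciphertext letter is D (appears 9 times).
D is position 3; O is position 14.
Shift = -11≡15.

15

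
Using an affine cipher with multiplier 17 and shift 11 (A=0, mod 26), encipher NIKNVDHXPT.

N(13): 17·13+11=232≡24 → Y
I(8): 17·8+11=147≡17 → R
K(10): 17·10+11=181≡25 → Z
N(13): 17·13+11=232≡24 → Y
V(21): 17·21+11=368≡4 → E
D(3): 17·3+11=62≡10 → K
H(7): 17·7+11=130≡0 → A
X(23): 17·23+11=402≡12 → M
P(15): 17·15+11=266≡6 → G
T(19): 17·19+11=334≡22 → W

YRZYEKAMGW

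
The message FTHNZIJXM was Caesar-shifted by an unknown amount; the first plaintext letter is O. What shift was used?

17

From the crib: F(5)−O(14)=-9≡17, so the shift is 17.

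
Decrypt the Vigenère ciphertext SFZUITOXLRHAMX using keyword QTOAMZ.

Repeat the key across the ciphertext: QTOAMZQTOAMZQT
S(18)−Q(16): 2 → C
F(5)−T(19): -14≡12 → M
Z(25)−O(14): 11 → L
U(20)−A(0): 20 → U
I(8)−M(12): -4≡22 → W
T(19)−Z(25): -6≡20 → U
O(14)−Q(16): -2≡24 → Y
X(23)−T(19): 4 → E
L(11)−O(14): -3≡23 → X
R(17)−A(0): 17 → R
H(7)−M(12): -5≡21 → V
A(0)−Z(25): -25≡1 → B
M(12)−Q(16): -4≡22 → W
X(23)−T(19): 4 → E

CMLUWUYEXRVBWE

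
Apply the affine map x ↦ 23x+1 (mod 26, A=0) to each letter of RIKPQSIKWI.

CDXIFZDXND

R(17): 23·17+1=392≡2 → C
I(8): 23·8+1=185≡3 → D
K(10): 23·10+1=231≡23 → X
P(15): 23·15+1=346≡8 → I
Q(16): 23·16+1=369≡5 → F
S(18): 23·18+1=415≡25 → Z
I(8): 23·8+1=185≡3 → D
K(10): 23·10+1=231≡23 → X
W(22): 23·22+1=507≡13 → N
I(8): 23·8+1=185≡3 → D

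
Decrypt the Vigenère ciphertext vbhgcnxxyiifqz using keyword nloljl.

Repeat the key across the ciphertext: nloljlnloljlnl
v(21)−n(13): 8 → i
b(1)−l(11): -10≡16 → q
h(7)−o(14): -7≡19 → t
g(6)−l(11): -5≡21 → v
c(2)−j(9): -7≡19 → t
n(13)−l(11): 2 → c
x(23)−n(13): 10 → k
x(23)−l(11): 12 → m
y(24)−o(14): 10 → k
i(8)−l(11): -3≡23 → x
i(8)−j(9): -1≡25 → z
f(5)−l(11): -6≡20 → u
q(16)−n(13): 3 → d
z(25)−l(11): 14 → o

iqtvtckmkxzudo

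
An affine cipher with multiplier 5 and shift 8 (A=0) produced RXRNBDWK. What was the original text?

The inverse of 5 mod 26 is 21, since 5·21=105≡1. Apply D(y)=21·(y−8) mod 26:
R(17): 21·(17−8)=189≡7 → H
X(23): 21·(23−8)=315≡3 → D
R(17): 21·(17−8)=189≡7 → H
N(13): 21·(13−8)=105≡1 → B
B(1): 21·(1−8)=-147≡9 → J
D(3): 21·(3−8)=-105≡25 → Z
W(22): 21·(22−8)=294≡8 → I
K(10): 21·(10−8)=42≡16 → Q

HDHBJZIQ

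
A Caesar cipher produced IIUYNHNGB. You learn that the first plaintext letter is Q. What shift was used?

18

From the crib: I(8)−Q(16)=-8≡18, so the shift is 18.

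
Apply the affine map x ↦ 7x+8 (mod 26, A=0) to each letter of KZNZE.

ABVBK

K(10): 7·10+8=78≡0 → A
Z(25): 7·25+8=183≡1 → B
N(13): 7·13+8=99≡21 → V
Z(25): 7·25+8=183≡1 → B
E(4): 7·4+8=36≡10 → K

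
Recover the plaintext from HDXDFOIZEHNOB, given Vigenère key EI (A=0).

DVTVBGERAZJGX

Repeat the key across the ciphertext: EIEIEIEIEIEIE
H(7)−E(4): 3 → D
D(3)−I(8): -5≡21 → V
X(23)−E(4): 19 → T
D(3)−I(8): -5≡21 → V
F(5)−E(4): 1 → B
O(14)−I(8): 6 → G
I(8)−E(4): 4 → E
Z(25)−I(8): 17 → R
E(4)−E(4): 0 → A
H(7)−I(8): -1≡25 → Z
N(13)−E(4): 9 → J
O(14)−I(8): 6 → G
B(1)−E(4): -3≡23 → X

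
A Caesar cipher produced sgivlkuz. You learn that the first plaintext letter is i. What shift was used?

From the crib: s(18)−i(8)=10, so the shift is 10.

10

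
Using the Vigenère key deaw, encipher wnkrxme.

zrknaqe

Repeat the key across the message: deawdea
w(22)+d(3): 25 → z
n(13)+e(4): 17 → r
k(10)+a(0): 10 → k
r(17)+w(22): 39≡13 → n
x(23)+d(3): 26≡0 → a
m(12)+e(4): 16 → q
e(4)+a(0): 4 → e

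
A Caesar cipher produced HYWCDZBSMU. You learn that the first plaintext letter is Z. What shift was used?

8

From the crib: H(7)−Z(25)=-18≡8, so the shift is 8.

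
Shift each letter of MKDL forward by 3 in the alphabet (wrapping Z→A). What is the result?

PNGO

M(12): 12+3=15 → P
K(10): 10+3=13 → N
D(3): 3+3=6 → G
L(11): 11+3=14 → O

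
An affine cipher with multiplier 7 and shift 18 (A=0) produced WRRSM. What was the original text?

ILLAO

The inverse of 7 mod 26 is 15, since 7·15=105≡1. Apply D(y)=15·(y−18) mod 26:
W(22): 15·(22−18)=60≡8 → I
R(17): 15·(17−18)=-15≡11 → L
R(17): 15·(17−18)=-15≡11 → L
S(18): 15·(18−18)=0 → A
M(12): 15·(12−18)=-90≡14 → O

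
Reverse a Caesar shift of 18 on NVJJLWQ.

VDRRTEY

N(13): 13−18=-5≡21 → V
V(21): 21−18=3 → D
J(9): 9−18=-9≡17 → R
J(9): 9−18=-9≡17 → R
L(11): 11−18=-7≡19 → T
W(22): 22−18=4 → E
Q(16): 16−18=-2≡24 → Y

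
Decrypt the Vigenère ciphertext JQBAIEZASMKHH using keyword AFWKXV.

Repeat the key across the ciphertext: AFWKXVAFWKXVA
J(9)−A(0): 9 → J
Q(16)−F(5): 11 → L
B(1)−W(22): -21≡5 → F
A(0)−K(10): -10≡16 → Q
I(8)−X(23): -15≡11 → L
E(4)−V(21): -17≡9 → J
Z(25)−A(0): 25 → Z
A(0)−F(5): -5≡21 → V
S(18)−W(22): -4≡22 → W
M(12)−K(10): 2 → C
K(10)−X(23): -13≡13 → N
H(7)−V(21): -14≡12 → M
H(7)−A(0): 7 → H

JLFQLJZVWCNMH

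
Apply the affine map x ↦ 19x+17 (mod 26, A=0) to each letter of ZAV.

YRA

Z(25): 19·25+17=492≡24 → Y
A(0): 19·0+17=17 → R
V(21): 19·21+17=416≡0 → A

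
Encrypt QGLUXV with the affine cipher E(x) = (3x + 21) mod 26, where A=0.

Q(16): 3·16+21=69≡17 → R
G(6): 3·6+21=39≡13 → N
L(11): 3·11+21=54≡2 → C
U(20): 3·20+21=81≡3 → D
X(23): 3·23+21=90≡12 → M
V(21): 3·21+21=84≡6 → G

RNCDMG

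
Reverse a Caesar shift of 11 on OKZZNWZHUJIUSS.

O(14): 14−11=3 → D
K(10): 10−11=-1≡25 → Z
Z(25): 25−11=14 → O
Z(25): 25−11=14 → O
N(13): 13−11=2 → C
W(22): 22−11=11 → L
Z(25): 25−11=14 → O
H(7): 7−11=-4≡22 → W
U(20): 20−11=9 → J
J(9): 9−11=-2≡24 → Y
I(8): 8−11=-3≡23 → X
U(20): 20−11=9 → J
S(18): 18−11=7 → H
S(18): 18−11=7 → H

DZOOCLOWJYXJHH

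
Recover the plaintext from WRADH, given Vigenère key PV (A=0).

HWLIS

Repeat the key across the ciphertext: PVPVP
W(22)−P(15): 7 → H
R(17)−V(21): -4≡22 → W
A(0)−P(15): -15≡11 → L
D(3)−V(21): -18≡8 → I
H(7)−P(15): -8≡18 → S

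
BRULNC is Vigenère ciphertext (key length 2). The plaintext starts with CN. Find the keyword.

ZE

Subtract each crib letter from the matching ciphertext letter (mod 26):
B(1)−C(2)=-1≡25 → Z
R(17)−N(13)=4 → E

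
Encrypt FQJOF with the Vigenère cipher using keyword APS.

FFBOU

Repeat the key across the message: APSAP
F(5)+A(0): 5 → F
Q(16)+P(15): 31≡5 → F
J(9)+S(18): 27≡1 → B
O(14)+A(0): 14 → O
F(5)+P(15): 20 → U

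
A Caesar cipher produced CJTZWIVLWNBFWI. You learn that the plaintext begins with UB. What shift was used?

8

From the crib: C(2)−U(20)=-18≡8, so the shift is 8.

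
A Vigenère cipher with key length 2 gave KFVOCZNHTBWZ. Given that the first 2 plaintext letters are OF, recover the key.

WA

Subtract each crib letter from the matching ciphertext letter (mod 26):
K(10)−O(14)=-4≡22 → W
F(5)−F(5)=0 → A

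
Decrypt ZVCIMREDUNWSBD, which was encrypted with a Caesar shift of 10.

PLSYCHUTKDMIRT

Z(25): 25−10=15 → P
V(21): 21−10=11 → L
C(2): 2−10=-8≡18 → S
I(8): 8−10=-2≡24 → Y
M(12): 12−10=2 → C
R(17): 17−10=7 → H
E(4): 4−10=-6≡20 → U
D(3): 3−10=-7≡19 → T
U(20): 20−10=10 → K
N(13): 13−10=3 → D
W(22): 22−10=12 → M
S(18): 18−10=8 → I
B(1): 1−10=-9≡17 → R
D(3): 3−10=-7≡19 → T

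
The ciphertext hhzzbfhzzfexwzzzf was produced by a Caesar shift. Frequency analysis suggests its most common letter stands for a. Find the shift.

25

The most frequent ciphertext letter is z (appears 7 times).
z is position 25; a is position 0.
Shift = 25.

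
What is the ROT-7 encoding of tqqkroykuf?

axxryvfrbm

t(19): 19+7=26≡0 → a
q(16): 16+7=23 → x
q(16): 16+7=23 → x
k(10): 10+7=17 → r
r(17): 17+7=24 → y
o(14): 14+7=21 → v
y(24): 24+7=31≡5 → f
k(10): 10+7=17 → r
u(20): 20+7=27≡1 → b
f(5): 5+7=12 → m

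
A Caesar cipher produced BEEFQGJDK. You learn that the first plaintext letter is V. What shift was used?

From the crib: B(1)−V(21)=-20≡6, so the shift is 6.

6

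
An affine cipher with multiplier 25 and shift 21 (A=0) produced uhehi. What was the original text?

boron

The inverse of 25 mod 26 is 25, since 25·25=625≡1. Apply D(y)=25·(y−21) mod 26:
u(20): 25·(20−21)=-25≡1 → b
h(7): 25·(7−21)=-350≡14 → o
e(4): 25·(4−21)=-425≡17 → r
h(7): 25·(7−21)=-350≡14 → o
i(8): 25·(8−21)=-325≡13 → n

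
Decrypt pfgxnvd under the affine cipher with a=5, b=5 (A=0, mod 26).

cavomyk

The inverse of 5 mod 26 is 21, since 5·21=105≡1. Apply D(y)=21·(y−5) mod 26:
p(15): 21·(15−5)=210≡2 → c
f(5): 21·(5−5)=0 → a
g(6): 21·(6−5)=21 → v
x(23): 21·(23−5)=378≡14 → o
n(13): 21·(13−5)=168≡12 → m
v(21): 21·(21−5)=336≡24 → y
d(3): 21·(3−5)=-42≡10 → k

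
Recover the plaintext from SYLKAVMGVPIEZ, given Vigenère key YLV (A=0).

Repeat the key across the ciphertext: YLVYLVYLVYLVY
S(18)−Y(24): -6≡20 → U
Y(24)−L(11): 13 → N
L(11)−V(21): -10≡16 → Q
K(10)−Y(24): -14≡12 → M
A(0)−L(11): -11≡15 → P
V(21)−V(21): 0 → A
M(12)−Y(24): -12≡14 → O
G(6)−L(11): -5≡21 → V
V(21)−V(21): 0 → A
P(15)−Y(24): -9≡17 → R
I(8)−L(11): -3≡23 → X
E(4)−V(21): -17≡9 → J
Z(25)−Y(24): 1 → B

UNQMPAOVARXJB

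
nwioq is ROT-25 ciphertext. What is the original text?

oxjpr

n(13): 13−25=-12≡14 → o
w(22): 22−25=-3≡23 → x
i(8): 8−25=-17≡9 → j
o(14): 14−25=-11≡15 → p
q(16): 16−25=-9≡17 → r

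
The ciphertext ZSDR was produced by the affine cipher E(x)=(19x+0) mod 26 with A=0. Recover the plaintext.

PQHF

The inverse of 19 mod 26 is 11, since 19·11=209≡1. Apply D(y)=11·(y−0) mod 26:
Z(25): 11·(25−0)=275≡15 → P
S(18): 11·(18−0)=198≡16 → Q
D(3): 11·(3−0)=33≡7 → H
R(17): 11·(17−0)=187≡5 → F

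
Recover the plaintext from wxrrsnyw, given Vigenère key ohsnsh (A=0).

iqzeagkp

Repeat the key across the ciphertext: ohsnshoh
w(22)−o(14): 8 → i
x(23)−h(7): 16 → q
r(17)−s(18): -1≡25 → z
r(17)−n(13): 4 → e
s(18)−s(18): 0 → a
n(13)−h(7): 6 → g
y(24)−o(14): 10 → k
w(22)−h(7): 15 → p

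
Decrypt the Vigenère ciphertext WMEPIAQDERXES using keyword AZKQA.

Repeat the key across the ciphertext: AZKQAAZKQAAZK
W(22)−A(0): 22 → W
M(12)−Z(25): -13≡13 → N
E(4)−K(10): -6≡20 → U
P(15)−Q(16): -1≡25 → Z
I(8)−A(0): 8 → I
A(0)−A(0): 0 → A
Q(16)−Z(25): -9≡17 → R
D(3)−K(10): -7≡19 → T
E(4)−Q(16): -12≡14 → O
R(17)−A(0): 17 → R
X(23)−A(0): 23 → X
E(4)−Z(25): -21≡5 → F
S(18)−K(10): 8 → I

WNUZIARTORXFI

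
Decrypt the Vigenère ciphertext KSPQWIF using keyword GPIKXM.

Repeat the key across the ciphertext: GPIKXMG
K(10)−G(6): 4 → E
S(18)−P(15): 3 → D
P(15)−I(8): 7 → H
Q(16)−K(10): 6 → G
W(22)−X(23): -1≡25 → Z
I(8)−M(12): -4≡22 → W
F(5)−G(6): -1≡25 → Z

EDHGZWZ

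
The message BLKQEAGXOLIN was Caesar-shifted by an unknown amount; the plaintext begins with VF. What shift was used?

6

From the crib: B(1)−V(21)=-20≡6, so the shift is 6.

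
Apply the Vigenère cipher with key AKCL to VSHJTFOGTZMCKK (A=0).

VCJUTPQRTJONKU

Repeat the key across the message: AKCLAKCLAKCLAK
V(21)+A(0): 21 → V
S(18)+K(10): 28≡2 → C
H(7)+C(2): 9 → J
J(9)+L(11): 20 → U
T(19)+A(0): 19 → T
F(5)+K(10): 15 → P
O(14)+C(2): 16 → Q
G(6)+L(11): 17 → R
T(19)+A(0): 19 → T
Z(25)+K(10): 35≡9 → J
M(12)+C(2): 14 → O
C(2)+L(11): 13 → N
K(10)+A(0): 10 → K
K(10)+K(10): 20 → U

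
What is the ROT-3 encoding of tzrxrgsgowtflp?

wcuaujvjrzwios

t(19): 19+3=22 → w
z(25): 25+3=28≡2 → c
r(17): 17+3=20 → u
x(23): 23+3=26≡0 → a
r(17): 17+3=20 → u
g(6): 6+3=9 → j
s(18): 18+3=21 → v
g(6): 6+3=9 → j
o(14): 14+3=17 → r
w(22): 22+3=25 → z
t(19): 19+3=22 → w
f(5): 5+3=8 → i
l(11): 11+3=14 → o
p(15): 15+3=18 → s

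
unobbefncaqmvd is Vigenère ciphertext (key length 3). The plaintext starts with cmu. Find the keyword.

Subtract each crib letter from the matching ciphertext letter (mod 26):
u(20)−c(2)=18 → s
n(13)−m(12)=1 → b
o(14)−u(20)=-6≡20 → u

sbu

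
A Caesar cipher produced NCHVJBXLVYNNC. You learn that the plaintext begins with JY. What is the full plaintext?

JYDRFXTHRUJJY

From the crib: N(13)−J(9)=4, so the shift is 4.
Subtract 4 from each ciphertext letter:
N(13): 13−4=9 → J
C(2): 2−4=-2≡24 → Y
H(7): 7−4=3 → D
V(21): 21−4=17 → R
J(9): 9−4=5 → F
B(1): 1−4=-3≡23 → X
X(23): 23−4=19 → T
L(11): 11−4=7 → H
V(21): 21−4=17 → R
Y(24): 24−4=20 → U
N(13): 13−4=9 → J
N(13): 13−4=9 → J
C(2): 2−4=-2≡24 → Y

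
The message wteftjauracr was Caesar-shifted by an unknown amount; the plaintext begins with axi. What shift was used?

22

From the crib: w(22)−a(0)=22, so the shift is 22.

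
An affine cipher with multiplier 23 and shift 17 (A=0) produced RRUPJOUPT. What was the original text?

The inverse of 23 mod 26 is 17, since 23·17=391≡1. Apply D(y)=17·(y−17) mod 26:
R(17): 17·(17−17)=0 → A
R(17): 17·(17−17)=0 → A
U(20): 17·(20−17)=51≡25 → Z
P(15): 17·(15−17)=-34≡18 → S
J(9): 17·(9−17)=-136≡20 → U
O(14): 17·(14−17)=-51≡1 → B
U(20): 17·(20−17)=51≡25 → Z
P(15): 17·(15−17)=-34≡18 → S
T(19): 17·(19−17)=34≡8 → I

AAZSUBZSI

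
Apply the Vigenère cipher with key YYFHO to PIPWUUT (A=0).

NGUDISR

Repeat the key across the message: YYFHOYY
P(15)+Y(24): 39≡13 → N
I(8)+Y(24): 32≡6 → G
P(15)+F(5): 20 → U
W(22)+H(7): 29≡3 → D
U(20)+O(14): 34≡8 → I
U(20)+Y(24): 44≡18 → S
T(19)+Y(24): 43≡17 → R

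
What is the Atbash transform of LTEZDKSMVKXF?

OGVAWPHNEPCU

L(11) → O(14)
T(19) → G(6)
E(4) → V(21)
Z(25) → A(0)
D(3) → W(22)
K(10) → P(15)
S(18) → H(7)
M(12) → N(13)
V(21) → E(4)
K(10) → P(15)
X(23) → C(2)
F(5) → U(20)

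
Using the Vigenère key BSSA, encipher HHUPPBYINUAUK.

IZMPQTQIOMSUL

Repeat the key across the message: BSSABSSABSSAB
H(7)+B(1): 8 → I
H(7)+S(18): 25 → Z
U(20)+S(18): 38≡12 → M
P(15)+A(0): 15 → P
P(15)+B(1): 16 → Q
B(1)+S(18): 19 → T
Y(24)+S(18): 42≡16 → Q
I(8)+A(0): 8 → I
N(13)+B(1): 14 → O
U(20)+S(18): 38≡12 → M
A(0)+S(18): 18 → S
U(20)+A(0): 20 → U
K(10)+B(1): 11 → L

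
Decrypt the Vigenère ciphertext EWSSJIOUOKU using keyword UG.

Repeat the key across the ciphertext: UGUGUGUGUGU
E(4)−U(20): -16≡10 → K
W(22)−G(6): 16 → Q
S(18)−U(20): -2≡24 → Y
S(18)−G(6): 12 → M
J(9)−U(20): -11≡15 → P
I(8)−G(6): 2 → C
O(14)−U(20): -6≡20 → U
U(20)−G(6): 14 → O
O(14)−U(20): -6≡20 → U
K(10)−G(6): 4 → E
U(20)−U(20): 0 → A

KQYMPCUOUEA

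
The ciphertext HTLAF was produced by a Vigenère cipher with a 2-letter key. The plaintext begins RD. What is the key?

QQ

Subtract each crib letter from the matching ciphertext letter (mod 26):
H(7)−R(17)=-10≡16 → Q
T(19)−D(3)=16 → Q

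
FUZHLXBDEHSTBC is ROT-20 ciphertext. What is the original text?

F(5): 5−20=-15≡11 → L
U(20): 20−20=0 → A
Z(25): 25−20=5 → F
H(7): 7−20=-13≡13 → N
L(11): 11−20=-9≡17 → R
X(23): 23−20=3 → D
B(1): 1−20=-19≡7 → H
D(3): 3−20=-17≡9 → J
E(4): 4−20=-16≡10 → K
H(7): 7−20=-13≡13 → N
S(18): 18−20=-2≡24 → Y
T(19): 19−20=-1≡25 → Z
B(1): 1−20=-19≡7 → H
C(2): 2−20=-18≡8 → I

LAFNRDHJKNYZHI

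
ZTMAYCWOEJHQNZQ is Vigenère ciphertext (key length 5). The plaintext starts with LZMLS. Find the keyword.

OUAPG

Subtract each crib letter from the matching ciphertext letter (mod 26):
Z(25)−L(11)=14 → O
T(19)−Z(25)=-6≡20 → U
M(12)−M(12)=0 → A
A(0)−L(11)=-11≡15 → P
Y(24)−S(18)=6 → G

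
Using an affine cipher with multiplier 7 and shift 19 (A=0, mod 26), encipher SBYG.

PAFJ

S(18): 7·18+19=145≡15 → P
B(1): 7·1+19=26≡0 → A
Y(24): 7·24+19=187≡5 → F
G(6): 7·6+19=61≡9 → J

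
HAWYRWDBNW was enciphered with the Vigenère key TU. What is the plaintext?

Repeat the key across the ciphertext: TUTUTUTUTU
H(7)−T(19): -12≡14 → O
A(0)−U(20): -20≡6 → G
W(22)−T(19): 3 → D
Y(24)−U(20): 4 → E
R(17)−T(19): -2≡24 → Y
W(22)−U(20): 2 → C
D(3)−T(19): -16≡10 → K
B(1)−U(20): -19≡7 → H
N(13)−T(19): -6≡20 → U
W(22)−U(20): 2 → C

OGDEYCKHUC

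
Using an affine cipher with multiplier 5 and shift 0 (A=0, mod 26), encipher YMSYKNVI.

Y(24): 5·24+0=120≡16 → Q
M(12): 5·12+0=60≡8 → I
S(18): 5·18+0=90≡12 → M
Y(24): 5·24+0=120≡16 → Q
K(10): 5·10+0=50≡24 → Y
N(13): 5·13+0=65≡13 → N
V(21): 5·21+0=105≡1 → B
I(8): 5·8+0=40≡14 → O

QIMQYNBO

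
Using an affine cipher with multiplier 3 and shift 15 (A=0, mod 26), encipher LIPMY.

L(11): 3·11+15=48≡22 → W
I(8): 3·8+15=39≡13 → N
P(15): 3·15+15=60≡8 → I
M(12): 3·12+15=51≡25 → Z
Y(24): 3·24+15=87≡9 → J

WNIZJ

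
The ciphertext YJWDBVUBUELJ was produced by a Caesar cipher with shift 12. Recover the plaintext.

MXKRPJIPISZX

Y(24): 24−12=12 → M
J(9): 9−12=-3≡23 → X
W(22): 22−12=10 → K
D(3): 3−12=-9≡17 → R
B(1): 1−12=-11≡15 → P
V(21): 21−12=9 → J
U(20): 20−12=8 → I
B(1): 1−12=-11≡15 → P
U(20): 20−12=8 → I
E(4): 4−12=-8≡18 → S
L(11): 11−12=-1≡25 → Z
J(9): 9−12=-3≡23 → X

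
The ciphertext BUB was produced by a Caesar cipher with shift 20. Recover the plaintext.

B(1): 1−20=-19≡7 → H
U(20): 20−20=0 → A
B(1): 1−20=-19≡7 → H

HAH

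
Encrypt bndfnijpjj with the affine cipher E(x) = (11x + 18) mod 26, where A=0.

dfzvfcnbnn

b(1): 11·1+18=29≡3 → d
n(13): 11·13+18=161≡5 → f
d(3): 11·3+18=51≡25 → z
f(5): 11·5+18=73≡21 → v
n(13): 11·13+18=161≡5 → f
i(8): 11·8+18=106≡2 → c
j(9): 11·9+18=117≡13 → n
p(15): 11·15+18=183≡1 → b
j(9): 11·9+18=117≡13 → n
j(9): 11·9+18=117≡13 → n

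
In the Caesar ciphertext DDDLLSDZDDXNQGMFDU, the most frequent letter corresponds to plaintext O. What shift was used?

15

The most frequent ciphertext letter is D (appears 7 times).
D is position 3; O is position 14.
Shift = -11≡15.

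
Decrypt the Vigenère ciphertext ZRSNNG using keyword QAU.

JRYXNM

Repeat the key across the ciphertext: QAUQAU
Z(25)−Q(16): 9 → J
R(17)−A(0): 17 → R
S(18)−U(20): -2≡24 → Y
N(13)−Q(16): -3≡23 → X
N(13)−A(0): 13 → N
G(6)−U(20): -14≡12 → M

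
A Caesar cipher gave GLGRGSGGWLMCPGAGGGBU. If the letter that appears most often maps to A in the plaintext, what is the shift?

6

The most frequent ciphertext letter is G (appears 9 times).
G is position 6; A is position 0.
Shift = 6.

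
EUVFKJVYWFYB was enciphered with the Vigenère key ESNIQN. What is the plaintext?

Repeat the key across the ciphertext: ESNIQNESNIQN
E(4)−E(4): 0 → A
U(20)−S(18): 2 → C
V(21)−N(13): 8 → I
F(5)−I(8): -3≡23 → X
K(10)−Q(16): -6≡20 → U
J(9)−N(13): -4≡22 → W
V(21)−E(4): 17 → R
Y(24)−S(18): 6 → G
W(22)−N(13): 9 → J
F(5)−I(8): -3≡23 → X
Y(24)−Q(16): 8 → I
B(1)−N(13): -12≡14 → O

ACIXUWRGJXIO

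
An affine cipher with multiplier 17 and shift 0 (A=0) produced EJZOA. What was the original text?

OZDKA

The inverse of 17 mod 26 is 23, since 17·23=391≡1. Apply D(y)=23·(y−0) mod 26:
E(4): 23·(4−0)=92≡14 → O
J(9): 23·(9−0)=207≡25 → Z
Z(25): 23·(25−0)=575≡3 → D
O(14): 23·(14−0)=322≡10 → K
A(0): 23·(0−0)=0 → A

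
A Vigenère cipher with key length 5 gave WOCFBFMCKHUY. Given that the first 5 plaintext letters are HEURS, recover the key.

PKIOJ

Subtract each crib letter from the matching ciphertext letter (mod 26):
W(22)−H(7)=15 → P
O(14)−E(4)=10 → K
C(2)−U(20)=-18≡8 → I
F(5)−R(17)=-12≡14 → O
B(1)−S(18)=-17≡9 → J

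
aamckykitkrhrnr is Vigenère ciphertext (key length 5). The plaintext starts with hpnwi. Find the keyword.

tlzgc

Subtract each crib letter from the matching ciphertext letter (mod 26):
a(0)−h(7)=-7≡19 → t
a(0)−p(15)=-15≡11 → l
m(12)−n(13)=-1≡25 → z
c(2)−w(22)=-20≡6 → g
k(10)−i(8)=2 → c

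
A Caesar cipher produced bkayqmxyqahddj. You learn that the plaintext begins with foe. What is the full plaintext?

foecuqbcuelhhn

From the crib: b(1)−f(5)=-4≡22, so the shift is 22.
Subtract 22 from each ciphertext letter:
b(1): 1−22=-21≡5 → f
k(10): 10−22=-12≡14 → o
a(0): 0−22=-22≡4 → e
y(24): 24−22=2 → c
q(16): 16−22=-6≡20 → u
m(12): 12−22=-10≡16 → q
x(23): 23−22=1 → b
y(24): 24−22=2 → c
q(16): 16−22=-6≡20 → u
a(0): 0−22=-22≡4 → e
h(7): 7−22=-15≡11 → l
d(3): 3−22=-19≡7 → h
d(3): 3−22=-19≡7 → h
j(9): 9−22=-13≡13 → n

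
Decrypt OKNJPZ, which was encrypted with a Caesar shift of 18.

WSVRXH

O(14): 14−18=-4≡22 → W
K(10): 10−18=-8≡18 → S
N(13): 13−18=-5≡21 → V
J(9): 9−18=-9≡17 → R
P(15): 15−18=-3≡23 → X
Z(25): 25−18=7 → H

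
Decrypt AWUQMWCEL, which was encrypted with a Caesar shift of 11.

A(0): 0−11=-11≡15 → P
W(22): 22−11=11 → L
U(20): 20−11=9 → J
Q(16): 16−11=5 → F
M(12): 12−11=1 → B
W(22): 22−11=11 → L
C(2): 2−11=-9≡17 → R
E(4): 4−11=-7≡19 → T
L(11): 11−11=0 → A

PLJFBLRTA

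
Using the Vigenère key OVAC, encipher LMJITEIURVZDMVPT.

Repeat the key across the message: OVACOVACOVACOVAC
L(11)+O(14): 25 → Z
M(12)+V(21): 33≡7 → H
J(9)+A(0): 9 → J
I(8)+C(2): 10 → K
T(19)+O(14): 33≡7 → H
E(4)+V(21): 25 → Z
I(8)+A(0): 8 → I
U(20)+C(2): 22 → W
R(17)+O(14): 31≡5 → F
V(21)+V(21): 42≡16 → Q
Z(25)+A(0): 25 → Z
D(3)+C(2): 5 → F
M(12)+O(14): 26≡0 → A
V(21)+V(21): 42≡16 → Q
P(15)+A(0): 15 → P
T(19)+C(2): 21 → V

ZHJKHZIWFQZFAQPV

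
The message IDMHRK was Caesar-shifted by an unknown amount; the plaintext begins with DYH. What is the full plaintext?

DYHCMF

From the crib: I(8)−D(3)=5, so the shift is 5.
Subtract 5 from each ciphertext letter:
I(8): 8−5=3 → D
D(3): 3−5=-2≡24 → Y
M(12): 12−5=7 → H
H(7): 7−5=2 → C
R(17): 17−5=12 → M
K(10): 10−5=5 → F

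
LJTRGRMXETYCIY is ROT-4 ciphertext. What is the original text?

L(11): 11−4=7 → H
J(9): 9−4=5 → F
T(19): 19−4=15 → P
R(17): 17−4=13 → N
G(6): 6−4=2 → C
R(17): 17−4=13 → N
M(12): 12−4=8 → I
X(23): 23−4=19 → T
E(4): 4−4=0 → A
T(19): 19−4=15 → P
Y(24): 24−4=20 → U
C(2): 2−4=-2≡24 → Y
I(8): 8−4=4 → E
Y(24): 24−4=20 → U

HFPNCNITAPUYEU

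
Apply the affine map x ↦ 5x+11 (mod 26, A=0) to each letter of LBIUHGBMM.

L(11): 5·11+11=66≡14 → O
B(1): 5·1+11=16 → Q
I(8): 5·8+11=51≡25 → Z
U(20): 5·20+11=111≡7 → H
H(7): 5·7+11=46≡20 → U
G(6): 5·6+11=41≡15 → P
B(1): 5·1+11=16 → Q
M(12): 5·12+11=71≡19 → T
M(12): 5·12+11=71≡19 → T

OQZHUPQTT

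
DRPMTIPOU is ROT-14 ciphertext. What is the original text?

D(3): 3−14=-11≡15 → P
R(17): 17−14=3 → D
P(15): 15−14=1 → B
M(12): 12−14=-2≡24 → Y
T(19): 19−14=5 → F
I(8): 8−14=-6≡20 → U
P(15): 15−14=1 → B
O(14): 14−14=0 → A
U(20): 20−14=6 → G

PDBYFUBAG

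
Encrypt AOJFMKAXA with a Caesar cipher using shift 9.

JXSOVTJGJ

A(0): 0+9=9 → J
O(14): 14+9=23 → X
J(9): 9+9=18 → S
F(5): 5+9=14 → O
M(12): 12+9=21 → V
K(10): 10+9=19 → T
A(0): 0+9=9 → J
X(23): 23+9=32≡6 → G
A(0): 0+9=9 → J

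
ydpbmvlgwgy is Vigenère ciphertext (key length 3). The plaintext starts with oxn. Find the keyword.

kgc

Subtract each crib letter from the matching ciphertext letter (mod 26):
y(24)−o(14)=10 → k
d(3)−x(23)=-20≡6 → g
p(15)−n(13)=2 → c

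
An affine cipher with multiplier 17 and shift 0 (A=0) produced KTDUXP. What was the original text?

The inverse of 17 mod 26 is 23, since 17·23=391≡1. Apply D(y)=23·(y−0) mod 26:
K(10): 23·(10−0)=230≡22 → W
T(19): 23·(19−0)=437≡21 → V
D(3): 23·(3−0)=69≡17 → R
U(20): 23·(20−0)=460≡18 → S
X(23): 23·(23−0)=529≡9 → J
P(15): 23·(15−0)=345≡7 → H

WVRSJH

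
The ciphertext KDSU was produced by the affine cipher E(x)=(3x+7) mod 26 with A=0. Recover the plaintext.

The inverse of 3 mod 26 is 9, since 3·9=27≡1. Apply D(y)=9·(y−7) mod 26:
K(10): 9·(10−7)=27≡1 → B
D(3): 9·(3−7)=-36≡16 → Q
S(18): 9·(18−7)=99≡21 → V
U(20): 9·(20−7)=117≡13 → N

BQVN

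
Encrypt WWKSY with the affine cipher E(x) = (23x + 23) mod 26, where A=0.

W(22): 23·22+23=529≡9 → J
W(22): 23·22+23=529≡9 → J
K(10): 23·10+23=253≡19 → T
S(18): 23·18+23=437≡21 → V
Y(24): 23·24+23=575≡3 → D

JJTVD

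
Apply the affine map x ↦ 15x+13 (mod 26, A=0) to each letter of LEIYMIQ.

L(11): 15·11+13=178≡22 → W
E(4): 15·4+13=73≡21 → V
I(8): 15·8+13=133≡3 → D
Y(24): 15·24+13=373≡9 → J
M(12): 15·12+13=193≡11 → L
I(8): 15·8+13=133≡3 → D
Q(16): 15·16+13=253≡19 → T

WVDJLDT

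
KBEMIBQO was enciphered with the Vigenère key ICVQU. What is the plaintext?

CZJWOTOT

Repeat the key across the ciphertext: ICVQUICV
K(10)−I(8): 2 → C
B(1)−C(2): -1≡25 → Z
E(4)−V(21): -17≡9 → J
M(12)−Q(16): -4≡22 → W
I(8)−U(20): -12≡14 → O
B(1)−I(8): -7≡19 → T
Q(16)−C(2): 14 → O
O(14)−V(21): -7≡19 → T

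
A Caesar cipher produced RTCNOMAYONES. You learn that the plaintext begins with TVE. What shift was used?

From the crib: R(17)−T(19)=-2≡24, so the shift is 24.

24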